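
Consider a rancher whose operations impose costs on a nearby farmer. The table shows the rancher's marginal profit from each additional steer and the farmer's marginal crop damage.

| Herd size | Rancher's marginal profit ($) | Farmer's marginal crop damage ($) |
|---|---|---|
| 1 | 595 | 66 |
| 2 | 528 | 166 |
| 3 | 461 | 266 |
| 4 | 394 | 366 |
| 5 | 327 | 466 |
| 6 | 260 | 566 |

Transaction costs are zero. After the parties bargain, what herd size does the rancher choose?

Bargaining reaches the level where marginal profit last exceeds marginal crop damage.
That holds through level 4 (394 ≥ 366) but not at 5 (327 < 466).

4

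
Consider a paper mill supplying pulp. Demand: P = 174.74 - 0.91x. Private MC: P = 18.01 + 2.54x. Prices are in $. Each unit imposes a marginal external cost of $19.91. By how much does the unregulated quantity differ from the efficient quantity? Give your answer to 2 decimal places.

5.77 units

Market equilibrium (private): 18.01 + 2.54x = 174.74 - 0.91x → x_m = 45.4290.
Social marginal cost = private MC + MEC = 37.92 + 2.54x.
Set SMC = demand: 37.92 + 2.54x = 174.74 - 0.91x → x* = 39.6580.
Gap = |45.4290 − 39.6580| = 5.7710.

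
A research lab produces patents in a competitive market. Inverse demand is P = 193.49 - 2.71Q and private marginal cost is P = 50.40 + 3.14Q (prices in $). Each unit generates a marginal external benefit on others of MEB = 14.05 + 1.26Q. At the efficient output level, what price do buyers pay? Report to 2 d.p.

Social marginal cost = private MC − MEB = 36.35 + 1.88Q.
Set SMC = demand: 36.35 + 1.88Q = 193.49 - 2.71Q → Q* = 34.2353.
Consumer price on the demand curve at Q*: 193.49 − 2.71×34.2353 = 100.7123.

P = $100.71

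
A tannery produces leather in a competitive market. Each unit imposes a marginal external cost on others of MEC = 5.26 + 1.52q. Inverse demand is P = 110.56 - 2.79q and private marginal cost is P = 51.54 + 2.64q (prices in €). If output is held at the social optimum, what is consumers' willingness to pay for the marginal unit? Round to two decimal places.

P = €88.98

Social marginal cost = private MC + MEC = 56.80 + 4.16q.
Set SMC = demand: 56.80 + 4.16q = 110.56 - 2.79q → q* = 7.7353.
Consumer price on the demand curve at q*: 110.56 − 2.79×7.7353 = 88.9785.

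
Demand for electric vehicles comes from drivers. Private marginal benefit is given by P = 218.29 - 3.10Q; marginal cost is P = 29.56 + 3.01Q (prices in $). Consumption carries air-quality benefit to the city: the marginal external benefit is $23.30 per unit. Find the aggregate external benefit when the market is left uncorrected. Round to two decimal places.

$719.71

Market equilibrium (private): 29.56 + 3.01Q = 218.29 - 3.10Q → Q_m = 30.8887.
Total external benefit = MEB × Q_m = 23.30 × 30.8887 = 719.7067.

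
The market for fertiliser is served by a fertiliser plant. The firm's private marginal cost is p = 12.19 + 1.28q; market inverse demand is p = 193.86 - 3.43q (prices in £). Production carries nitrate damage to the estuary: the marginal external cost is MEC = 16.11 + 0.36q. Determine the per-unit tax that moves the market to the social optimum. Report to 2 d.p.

Social marginal cost = private MC + MEC = 28.30 + 1.64q.
Set SMC = demand: 28.30 + 1.64q = 193.86 - 3.43q → q* = 32.6548.
The Pigouvian tax equals MEC at q*: 16.11 + 0.36×32.6548 = 27.8657.

tax = £27.87 per unit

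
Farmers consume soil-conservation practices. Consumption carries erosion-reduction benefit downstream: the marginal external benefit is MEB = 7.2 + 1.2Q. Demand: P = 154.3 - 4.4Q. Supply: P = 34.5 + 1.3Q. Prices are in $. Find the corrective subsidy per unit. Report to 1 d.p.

Social marginal benefit = demand + MEB = 161.5 - 3.2Q.
Set SMB = MC: 161.5 - 3.2Q = 34.5 + 1.3Q → Q* = 28.2222.
The Pigouvian subsidy equals MEB at Q*: 7.2 + 1.2×28.2222 = 41.0666.

subsidy = $41.1 per unit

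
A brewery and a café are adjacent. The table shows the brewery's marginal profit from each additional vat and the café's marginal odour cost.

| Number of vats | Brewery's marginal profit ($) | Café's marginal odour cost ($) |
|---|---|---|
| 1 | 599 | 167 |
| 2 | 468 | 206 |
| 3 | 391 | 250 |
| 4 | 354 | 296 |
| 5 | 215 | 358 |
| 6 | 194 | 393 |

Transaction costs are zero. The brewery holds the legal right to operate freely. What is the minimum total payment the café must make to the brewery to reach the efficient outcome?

$409

Left alone the brewery would choose level 6 (marginal profit stays positive).
Efficient level: k* = 4 (marginal profit ≥ marginal odour cost through 4).
The café must at least cover the brewery's forgone profit from cutting 6→4: 215 + 194 = 409.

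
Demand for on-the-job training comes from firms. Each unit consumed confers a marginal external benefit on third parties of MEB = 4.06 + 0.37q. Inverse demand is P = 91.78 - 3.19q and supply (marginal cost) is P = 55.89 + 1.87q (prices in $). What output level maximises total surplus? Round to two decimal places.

Social marginal benefit = demand + MEB = 95.84 - 2.82q.
Set SMB = MC: 95.84 - 2.82q = 55.89 + 1.87q → q* = 8.5181.

q* = 8.52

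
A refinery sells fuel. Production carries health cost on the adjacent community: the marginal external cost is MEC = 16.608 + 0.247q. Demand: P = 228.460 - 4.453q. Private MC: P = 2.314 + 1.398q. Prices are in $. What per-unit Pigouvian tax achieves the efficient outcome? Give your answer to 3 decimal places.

Social marginal cost = private MC + MEC = 18.922 + 1.645q.
Set SMC = demand: 18.922 + 1.645q = 228.460 - 4.453q → q* = 34.3618.
The Pigouvian tax equals MEC at q*: 16.608 + 0.247×34.3618 = 25.0954.

tax = $25.095 per unit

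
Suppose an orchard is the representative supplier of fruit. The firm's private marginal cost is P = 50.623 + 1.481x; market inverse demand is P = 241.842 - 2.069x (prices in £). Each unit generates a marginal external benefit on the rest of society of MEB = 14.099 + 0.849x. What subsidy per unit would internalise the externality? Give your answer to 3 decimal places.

Social marginal cost = private MC − MEB = 36.524 + 0.632x.
Set SMC = demand: 36.524 + 0.632x = 241.842 - 2.069x → x* = 76.0155.
The Pigouvian subsidy equals MEB at x*: 14.099 + 0.849×76.0155 = 78.6362.

subsidy = £78.636 per unit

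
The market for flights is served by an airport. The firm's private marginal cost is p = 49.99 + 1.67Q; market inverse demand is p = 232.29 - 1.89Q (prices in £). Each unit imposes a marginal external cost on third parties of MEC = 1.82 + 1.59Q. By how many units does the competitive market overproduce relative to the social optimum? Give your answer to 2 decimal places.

Market equilibrium (private): 49.99 + 1.67Q = 232.29 - 1.89Q → Q_m = 51.2079.
Social marginal cost = private MC + MEC = 51.81 + 3.26Q.
Set SMC = demand: 51.81 + 3.26Q = 232.29 - 1.89Q → Q* = 35.0447.
Gap = |51.2079 − 35.0447| = 16.1632.

16.16 units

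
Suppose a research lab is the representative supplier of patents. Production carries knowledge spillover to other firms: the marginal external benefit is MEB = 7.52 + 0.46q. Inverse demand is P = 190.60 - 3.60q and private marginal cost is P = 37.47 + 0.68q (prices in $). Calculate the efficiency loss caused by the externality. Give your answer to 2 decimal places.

DWL = $75.25

Market equilibrium (private): 37.47 + 0.68q = 190.60 - 3.60q → q_m = 35.7780.
Social marginal cost = private MC − MEB = 29.95 + 0.22q.
Set SMC = demand: 29.95 + 0.22q = 190.60 - 3.60q → q* = 42.0550.
Between q* and q_m the wedge demand − SMC runs linearly from 0 to MEB(q_m), so the loss is a triangle.
DWL = ½ × 6.2770 × 23.9779 = 75.2546.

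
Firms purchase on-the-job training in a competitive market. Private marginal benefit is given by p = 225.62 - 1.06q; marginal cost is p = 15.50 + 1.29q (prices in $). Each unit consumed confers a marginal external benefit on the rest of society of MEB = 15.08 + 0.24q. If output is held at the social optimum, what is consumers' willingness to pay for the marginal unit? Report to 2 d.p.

Social marginal benefit = demand + MEB = 240.70 - 0.82q.
Set SMB = MC: 240.70 - 0.82q = 15.50 + 1.29q → q* = 106.7299.
Consumer price on the demand curve at q*: 225.62 − 1.06×106.7299 = 112.4863.

P = $112.49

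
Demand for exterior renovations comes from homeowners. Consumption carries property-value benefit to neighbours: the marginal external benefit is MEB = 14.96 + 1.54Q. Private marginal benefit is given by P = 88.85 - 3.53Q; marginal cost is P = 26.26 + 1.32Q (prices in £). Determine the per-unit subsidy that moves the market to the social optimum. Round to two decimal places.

Social marginal benefit = demand + MEB = 103.81 - 1.99Q.
Set SMB = MC: 103.81 - 1.99Q = 26.26 + 1.32Q → Q* = 23.4290.
The Pigouvian subsidy equals MEB at Q*: 14.96 + 1.54×23.4290 = 51.0407.

subsidy = £51.04 per unit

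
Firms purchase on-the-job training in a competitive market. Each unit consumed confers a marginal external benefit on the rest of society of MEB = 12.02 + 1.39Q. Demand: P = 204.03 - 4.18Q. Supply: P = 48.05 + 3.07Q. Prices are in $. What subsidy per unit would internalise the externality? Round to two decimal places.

Social marginal benefit = demand + MEB = 216.05 - 2.79Q.
Set SMB = MC: 216.05 - 2.79Q = 48.05 + 3.07Q → Q* = 28.6689.
The Pigouvian subsidy equals MEB at Q*: 12.02 + 1.39×28.6689 = 51.8698.

subsidy = $51.87 per unit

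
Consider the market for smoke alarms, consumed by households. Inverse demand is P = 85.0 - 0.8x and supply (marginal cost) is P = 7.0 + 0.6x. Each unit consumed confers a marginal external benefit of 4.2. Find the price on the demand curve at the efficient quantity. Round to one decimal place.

P = 38.0

Social marginal benefit = demand + MEB = 89.2 - 0.8x.
Set SMB = MC: 89.2 - 0.8x = 7.0 + 0.6x → x* = 58.7143.
Consumer price on the demand curve at x*: 85.0 − 0.8×58.7143 = 38.0286.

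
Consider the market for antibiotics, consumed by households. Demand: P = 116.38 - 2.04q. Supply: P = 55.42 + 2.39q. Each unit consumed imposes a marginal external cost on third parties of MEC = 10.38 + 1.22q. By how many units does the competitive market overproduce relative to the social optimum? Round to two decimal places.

4.81 units

Market equilibrium (private): 55.42 + 2.39q = 116.38 - 2.04q → q_m = 13.7607.
Social marginal benefit = demand − MEC = 106.00 - 3.26q.
Set SMB = MC: 106.00 - 3.26q = 55.42 + 2.39q → q* = 8.9522.
Gap = |13.7607 − 8.9522| = 4.8085.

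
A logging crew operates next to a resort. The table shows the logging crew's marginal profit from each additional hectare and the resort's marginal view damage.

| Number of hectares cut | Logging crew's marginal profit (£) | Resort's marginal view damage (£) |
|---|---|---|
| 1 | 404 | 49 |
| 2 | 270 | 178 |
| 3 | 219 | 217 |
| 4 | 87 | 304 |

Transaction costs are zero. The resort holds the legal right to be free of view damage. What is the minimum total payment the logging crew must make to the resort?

£444

Efficient level: marginal profit ≥ marginal view damage through level 3, so k* = 3.
With the resort holding the right, the logging crew must at least compensate total damage at k*: 49 + 178 + 217 = 444.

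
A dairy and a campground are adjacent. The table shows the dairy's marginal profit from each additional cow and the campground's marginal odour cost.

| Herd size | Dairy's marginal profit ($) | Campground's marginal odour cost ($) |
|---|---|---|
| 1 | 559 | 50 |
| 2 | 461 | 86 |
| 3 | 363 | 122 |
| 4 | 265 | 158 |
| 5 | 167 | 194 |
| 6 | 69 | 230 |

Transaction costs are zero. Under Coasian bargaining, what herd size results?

Bargaining reaches the level where marginal profit last exceeds marginal odour cost.
That holds through level 4 (265 ≥ 158) but not at 5 (167 < 194).

4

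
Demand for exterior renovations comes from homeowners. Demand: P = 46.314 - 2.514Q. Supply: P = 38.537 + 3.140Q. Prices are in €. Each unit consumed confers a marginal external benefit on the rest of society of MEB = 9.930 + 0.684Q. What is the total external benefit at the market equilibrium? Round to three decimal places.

Market equilibrium (private): 38.537 + 3.140Q = 46.314 - 2.514Q → Q_m = 1.3755.
Total external benefit = ∫₀^{Q_m} (9.930 + 0.684Q) dQ = 9.930×1.3755 + ½×0.684×1.3755² = 14.3058.

€14.306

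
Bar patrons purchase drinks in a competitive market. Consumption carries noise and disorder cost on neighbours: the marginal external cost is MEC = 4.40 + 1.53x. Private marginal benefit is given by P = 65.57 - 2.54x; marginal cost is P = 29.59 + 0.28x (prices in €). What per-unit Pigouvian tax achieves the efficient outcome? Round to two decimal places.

Social marginal benefit = demand − MEC = 61.17 - 4.07x.
Set SMB = MC: 61.17 - 4.07x = 29.59 + 0.28x → x* = 7.2598.
The Pigouvian tax equals MEC at x*: 4.40 + 1.53×7.2598 = 15.5075.

tax = €15.51 per unit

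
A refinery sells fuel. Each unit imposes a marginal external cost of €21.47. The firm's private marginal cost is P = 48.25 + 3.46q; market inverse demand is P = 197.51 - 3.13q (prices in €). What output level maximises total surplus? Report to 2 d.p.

q* = 19.39

Social marginal cost = private MC + MEC = 69.72 + 3.46q.
Set SMC = demand: 69.72 + 3.46q = 197.51 - 3.13q → q* = 19.3915.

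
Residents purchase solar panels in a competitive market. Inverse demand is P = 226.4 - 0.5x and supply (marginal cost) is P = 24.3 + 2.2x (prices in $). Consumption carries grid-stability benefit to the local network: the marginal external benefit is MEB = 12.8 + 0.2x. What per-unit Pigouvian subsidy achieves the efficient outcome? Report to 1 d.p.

subsidy = $30.0 per unit

Social marginal benefit = demand + MEB = 239.2 - 0.3x.
Set SMB = MC: 239.2 - 0.3x = 24.3 + 2.2x → x* = 85.9600.
The Pigouvian subsidy equals MEB at x*: 12.8 + 0.2×85.9600 = 29.9920.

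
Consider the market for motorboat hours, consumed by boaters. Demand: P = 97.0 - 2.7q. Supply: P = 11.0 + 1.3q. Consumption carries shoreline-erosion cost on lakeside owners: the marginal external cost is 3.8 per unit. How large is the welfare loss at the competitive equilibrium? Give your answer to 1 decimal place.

Market equilibrium (private): 11.0 + 1.3q = 97.0 - 2.7q → q_m = 21.5000.
Social marginal benefit = demand − MEC = 93.2 - 2.7q.
Set SMB = MC: 93.2 - 2.7q = 11.0 + 1.3q → q* = 20.5500.
Height of the DWL triangle at q_m is MC(q_m) − SMB(q_m) = MEC(q_m) = 3.8000.
DWL = ½ × 0.9500 × 3.8000 = 1.8050.

DWL = 1.8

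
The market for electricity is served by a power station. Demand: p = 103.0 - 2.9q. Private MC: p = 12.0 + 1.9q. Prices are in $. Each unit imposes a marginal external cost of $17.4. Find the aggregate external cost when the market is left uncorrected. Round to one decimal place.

Market equilibrium (private): 12.0 + 1.9q = 103.0 - 2.9q → q_m = 18.9583.
Total external cost = MEC × q_m = 17.4 × 18.9583 = 329.8744.

$329.9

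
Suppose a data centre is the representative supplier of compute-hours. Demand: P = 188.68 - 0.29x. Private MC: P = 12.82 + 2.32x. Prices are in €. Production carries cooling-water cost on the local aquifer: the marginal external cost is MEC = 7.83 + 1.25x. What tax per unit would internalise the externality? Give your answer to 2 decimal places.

tax = €62.24 per unit

Social marginal cost = private MC + MEC = 20.65 + 3.57x.
Set SMC = demand: 20.65 + 3.57x = 188.68 - 0.29x → x* = 43.5311.
The Pigouvian tax equals MEC at x*: 7.83 + 1.25×43.5311 = 62.2439.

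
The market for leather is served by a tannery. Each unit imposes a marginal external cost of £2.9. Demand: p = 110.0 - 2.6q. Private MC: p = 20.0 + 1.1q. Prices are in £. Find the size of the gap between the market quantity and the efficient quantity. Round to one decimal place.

Market equilibrium (private): 20.0 + 1.1q = 110.0 - 2.6q → q_m = 24.3243.
Social marginal cost = private MC + MEC = 22.9 + 1.1q.
Set SMC = demand: 22.9 + 1.1q = 110.0 - 2.6q → q* = 23.5405.
Gap = |24.3243 − 23.5405| = 0.7838.

0.8 units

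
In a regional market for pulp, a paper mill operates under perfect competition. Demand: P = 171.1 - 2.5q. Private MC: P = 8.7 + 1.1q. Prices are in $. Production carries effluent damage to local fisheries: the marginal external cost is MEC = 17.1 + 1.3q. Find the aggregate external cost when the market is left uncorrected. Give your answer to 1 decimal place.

$2094.2

Market equilibrium (private): 8.7 + 1.1q = 171.1 - 2.5q → q_m = 45.1111.
Total external cost = ∫₀^{q_m} (17.1 + 1.3q) dq = 17.1×45.1111 + ½×1.3×45.1111² = 2094.1572.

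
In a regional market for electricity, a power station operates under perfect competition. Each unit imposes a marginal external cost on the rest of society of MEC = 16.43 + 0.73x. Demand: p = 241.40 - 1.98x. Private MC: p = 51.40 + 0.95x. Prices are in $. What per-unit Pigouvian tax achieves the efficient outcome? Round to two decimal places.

Social marginal cost = private MC + MEC = 67.83 + 1.68x.
Set SMC = demand: 67.83 + 1.68x = 241.40 - 1.98x → x* = 47.4235.
The Pigouvian tax equals MEC at x*: 16.43 + 0.73×47.4235 = 51.0492.

tax = $51.05 per unit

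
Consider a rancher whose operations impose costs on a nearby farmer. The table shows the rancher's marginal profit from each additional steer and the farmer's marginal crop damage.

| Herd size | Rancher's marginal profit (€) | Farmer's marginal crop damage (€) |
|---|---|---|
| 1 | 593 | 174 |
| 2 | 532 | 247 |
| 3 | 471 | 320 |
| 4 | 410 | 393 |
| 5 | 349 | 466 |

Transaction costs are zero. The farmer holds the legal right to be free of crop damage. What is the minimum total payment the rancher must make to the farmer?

Efficient level: marginal profit ≥ marginal crop damage through level 4, so k* = 4.
With the farmer holding the right, the rancher must at least compensate total damage at k*: 174 + 247 + 320 + 393 = 1134.

€1134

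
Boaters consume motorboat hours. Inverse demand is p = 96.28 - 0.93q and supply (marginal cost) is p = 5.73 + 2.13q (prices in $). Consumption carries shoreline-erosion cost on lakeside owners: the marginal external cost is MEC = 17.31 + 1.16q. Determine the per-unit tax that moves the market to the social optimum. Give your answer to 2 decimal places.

tax = $37.44 per unit

Social marginal benefit = demand − MEC = 78.97 - 2.09q.
Set SMB = MC: 78.97 - 2.09q = 5.73 + 2.13q → q* = 17.3555.
The Pigouvian tax equals MEC at q*: 17.31 + 1.16×17.3555 = 37.4424.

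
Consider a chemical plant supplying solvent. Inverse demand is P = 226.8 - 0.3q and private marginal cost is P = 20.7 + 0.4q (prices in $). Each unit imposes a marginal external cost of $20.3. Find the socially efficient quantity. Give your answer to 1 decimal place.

q* = 265.4

Social marginal cost = private MC + MEC = 41.0 + 0.4q.
Set SMC = demand: 41.0 + 0.4q = 226.8 - 0.3q → q* = 265.4286.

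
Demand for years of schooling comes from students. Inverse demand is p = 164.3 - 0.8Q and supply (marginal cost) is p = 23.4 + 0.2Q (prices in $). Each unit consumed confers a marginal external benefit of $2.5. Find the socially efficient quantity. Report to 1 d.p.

Social marginal benefit = demand + MEB = 166.8 - 0.8Q.
Set SMB = MC: 166.8 - 0.8Q = 23.4 + 0.2Q → Q* = 143.4000.

Q* = 143.4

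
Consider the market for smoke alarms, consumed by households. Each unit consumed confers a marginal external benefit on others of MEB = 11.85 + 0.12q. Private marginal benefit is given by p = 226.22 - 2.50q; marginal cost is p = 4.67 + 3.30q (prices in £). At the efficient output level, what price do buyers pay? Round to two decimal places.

Social marginal benefit = demand + MEB = 238.07 - 2.38q.
Set SMB = MC: 238.07 - 2.38q = 4.67 + 3.30q → q* = 41.0915.
Consumer price on the demand curve at q*: 226.22 − 2.50×41.0915 = 123.4913.

P = £123.49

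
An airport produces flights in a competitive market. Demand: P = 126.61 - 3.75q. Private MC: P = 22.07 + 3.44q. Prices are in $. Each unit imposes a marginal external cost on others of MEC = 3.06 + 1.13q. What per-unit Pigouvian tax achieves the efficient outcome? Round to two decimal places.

tax = $16.84 per unit

Social marginal cost = private MC + MEC = 25.13 + 4.57q.
Set SMC = demand: 25.13 + 4.57q = 126.61 - 3.75q → q* = 12.1971.
The Pigouvian tax equals MEC at q*: 3.06 + 1.13×12.1971 = 16.8427.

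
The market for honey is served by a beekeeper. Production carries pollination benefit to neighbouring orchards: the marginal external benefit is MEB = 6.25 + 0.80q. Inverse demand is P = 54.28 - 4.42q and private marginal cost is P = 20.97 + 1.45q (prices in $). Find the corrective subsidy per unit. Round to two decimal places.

Social marginal cost = private MC − MEB = 14.72 + 0.65q.
Set SMC = demand: 14.72 + 0.65q = 54.28 - 4.42q → q* = 7.8028.
The Pigouvian subsidy equals MEB at q*: 6.25 + 0.80×7.8028 = 12.4922.

subsidy = $12.49 per unit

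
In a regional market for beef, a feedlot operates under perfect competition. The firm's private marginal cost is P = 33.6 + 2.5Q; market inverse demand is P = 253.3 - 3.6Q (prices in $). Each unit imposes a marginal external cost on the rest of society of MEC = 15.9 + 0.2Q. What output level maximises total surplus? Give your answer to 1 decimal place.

Q* = 32.3

Social marginal cost = private MC + MEC = 49.5 + 2.7Q.
Set SMC = demand: 49.5 + 2.7Q = 253.3 - 3.6Q → Q* = 32.3492.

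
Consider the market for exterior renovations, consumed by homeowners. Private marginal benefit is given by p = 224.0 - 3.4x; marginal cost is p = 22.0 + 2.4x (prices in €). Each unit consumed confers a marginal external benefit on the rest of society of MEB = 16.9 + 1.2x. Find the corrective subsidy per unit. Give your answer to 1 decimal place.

subsidy = €74.0 per unit

Social marginal benefit = demand + MEB = 240.9 - 2.2x.
Set SMB = MC: 240.9 - 2.2x = 22.0 + 2.4x → x* = 47.5870.
The Pigouvian subsidy equals MEB at x*: 16.9 + 1.2×47.5870 = 74.0044.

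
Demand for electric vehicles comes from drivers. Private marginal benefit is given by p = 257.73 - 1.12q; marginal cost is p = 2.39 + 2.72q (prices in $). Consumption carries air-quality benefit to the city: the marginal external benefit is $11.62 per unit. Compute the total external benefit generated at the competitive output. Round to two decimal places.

$772.67

Market equilibrium (private): 2.39 + 2.72q = 257.73 - 1.12q → q_m = 66.4948.
Total external benefit = MEB × q_m = 11.62 × 66.4948 = 772.6696.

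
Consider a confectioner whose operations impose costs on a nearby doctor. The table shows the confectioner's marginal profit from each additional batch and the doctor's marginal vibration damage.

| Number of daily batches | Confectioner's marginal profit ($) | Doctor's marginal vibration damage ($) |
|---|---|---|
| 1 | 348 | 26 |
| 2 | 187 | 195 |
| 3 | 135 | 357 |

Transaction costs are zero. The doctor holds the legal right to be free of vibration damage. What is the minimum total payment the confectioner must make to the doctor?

Efficient level: marginal profit ≥ marginal vibration damage through level 1, so k* = 1.
With the doctor holding the right, the confectioner must at least compensate total damage at k*: 26 = 26.

$26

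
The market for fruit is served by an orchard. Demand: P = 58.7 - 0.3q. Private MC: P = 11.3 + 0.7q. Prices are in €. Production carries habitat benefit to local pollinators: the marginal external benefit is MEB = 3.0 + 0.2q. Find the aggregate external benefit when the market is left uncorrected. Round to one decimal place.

€366.9

Market equilibrium (private): 11.3 + 0.7q = 58.7 - 0.3q → q_m = 47.4000.
Total external benefit = ∫₀^{q_m} (3.0 + 0.2q) dq = 3.0×47.4000 + ½×0.2×47.4000² = 366.8760.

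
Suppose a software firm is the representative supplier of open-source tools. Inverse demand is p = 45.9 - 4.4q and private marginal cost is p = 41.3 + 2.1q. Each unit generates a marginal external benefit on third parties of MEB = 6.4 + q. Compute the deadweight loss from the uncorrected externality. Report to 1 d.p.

DWL = 4.6

Market equilibrium (private): 41.3 + 2.1q = 45.9 - 4.4q → q_m = 0.7077.
Social marginal cost = private MC − MEB = 34.9 + 1.1q.
Set SMC = demand: 34.9 + 1.1q = 45.9 - 4.4q → q* = 2.0000.
The welfare-loss triangle has base |q_m − q*| and height MEB(q_m) (the vertical gap between SMC and demand is zero at q* and MEB at q_m).
DWL = ½ × 1.2923 × 7.1077 = 4.5926.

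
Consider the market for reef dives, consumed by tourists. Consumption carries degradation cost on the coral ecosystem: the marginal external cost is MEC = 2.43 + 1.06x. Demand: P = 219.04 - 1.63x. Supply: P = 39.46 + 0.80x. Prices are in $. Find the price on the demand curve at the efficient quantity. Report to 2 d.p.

Social marginal benefit = demand − MEC = 216.61 - 2.69x.
Set SMB = MC: 216.61 - 2.69x = 39.46 + 0.80x → x* = 50.7593.
Consumer price on the demand curve at x*: 219.04 − 1.63×50.7593 = 136.3023.

P = $136.30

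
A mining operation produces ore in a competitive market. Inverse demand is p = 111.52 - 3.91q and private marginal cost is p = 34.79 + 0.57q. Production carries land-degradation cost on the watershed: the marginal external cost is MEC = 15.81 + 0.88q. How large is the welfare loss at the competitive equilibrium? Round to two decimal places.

Market equilibrium (private): 34.79 + 0.57q = 111.52 - 3.91q → q_m = 17.1272.
Social marginal cost = private MC + MEC = 50.60 + 1.45q.
Set SMC = demand: 50.60 + 1.45q = 111.52 - 3.91q → q* = 11.3657.
Height of the DWL triangle at q_m is SMC(q_m) − demand(q_m) = MEC(q_m) = 30.8820.
DWL = ½ × 5.7615 × 30.8820 = 88.9633.

DWL = 88.96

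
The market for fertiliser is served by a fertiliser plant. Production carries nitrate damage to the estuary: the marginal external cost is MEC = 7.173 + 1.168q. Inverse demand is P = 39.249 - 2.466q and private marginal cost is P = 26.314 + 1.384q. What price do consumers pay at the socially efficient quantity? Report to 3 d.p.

P = 36.417

Social marginal cost = private MC + MEC = 33.487 + 2.552q.
Set SMC = demand: 33.487 + 2.552q = 39.249 - 2.466q → q* = 1.1483.
Consumer price on the demand curve at q*: 39.249 − 2.466×1.1483 = 36.4173.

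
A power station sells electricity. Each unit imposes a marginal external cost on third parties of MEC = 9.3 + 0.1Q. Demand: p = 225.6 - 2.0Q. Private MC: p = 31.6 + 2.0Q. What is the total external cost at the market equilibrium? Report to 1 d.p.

568.7

Market equilibrium (private): 31.6 + 2.0Q = 225.6 - 2.0Q → Q_m = 48.5000.
Total external cost = ∫₀^{Q_m} (9.3 + 0.1Q) dQ = 9.3×48.5000 + ½×0.1×48.5000² = 568.6625.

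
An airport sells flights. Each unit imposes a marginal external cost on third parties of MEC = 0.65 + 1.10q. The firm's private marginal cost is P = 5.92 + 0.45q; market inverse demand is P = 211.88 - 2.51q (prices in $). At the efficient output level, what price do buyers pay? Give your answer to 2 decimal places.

Social marginal cost = private MC + MEC = 6.57 + 1.55q.
Set SMC = demand: 6.57 + 1.55q = 211.88 - 2.51q → q* = 50.5690.
Consumer price on the demand curve at q*: 211.88 − 2.51×50.5690 = 84.9518.

P = $84.95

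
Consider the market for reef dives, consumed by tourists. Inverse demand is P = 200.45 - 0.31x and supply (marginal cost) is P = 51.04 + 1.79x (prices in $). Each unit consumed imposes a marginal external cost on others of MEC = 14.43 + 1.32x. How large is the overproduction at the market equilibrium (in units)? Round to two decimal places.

Market equilibrium (private): 51.04 + 1.79x = 200.45 - 0.31x → x_m = 71.1476.
Social marginal benefit = demand − MEC = 186.02 - 1.63x.
Set SMB = MC: 186.02 - 1.63x = 51.04 + 1.79x → x* = 39.4678.
Gap = |71.1476 − 39.4678| = 31.6798.

31.68 units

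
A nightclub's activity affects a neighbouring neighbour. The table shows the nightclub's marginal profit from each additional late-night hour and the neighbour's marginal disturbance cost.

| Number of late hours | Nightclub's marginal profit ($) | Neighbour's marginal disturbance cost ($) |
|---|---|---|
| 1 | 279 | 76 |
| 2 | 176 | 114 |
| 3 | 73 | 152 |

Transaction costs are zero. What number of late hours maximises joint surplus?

2

Bargaining reaches the level where marginal profit last exceeds marginal disturbance cost.
That holds through level 2 (176 ≥ 114) but not at 3 (73 < 152).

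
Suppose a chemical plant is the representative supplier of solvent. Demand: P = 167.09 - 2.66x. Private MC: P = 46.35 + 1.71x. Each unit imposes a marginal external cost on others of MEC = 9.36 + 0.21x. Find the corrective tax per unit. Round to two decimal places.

Social marginal cost = private MC + MEC = 55.71 + 1.92x.
Set SMC = demand: 55.71 + 1.92x = 167.09 - 2.66x → x* = 24.3188.
The Pigouvian tax equals MEC at x*: 9.36 + 0.21×24.3188 = 14.4669.

tax = 14.47 per unit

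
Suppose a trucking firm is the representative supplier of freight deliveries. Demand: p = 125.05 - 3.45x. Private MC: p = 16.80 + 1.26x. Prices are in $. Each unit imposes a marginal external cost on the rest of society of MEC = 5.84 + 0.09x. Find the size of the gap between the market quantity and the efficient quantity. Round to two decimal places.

Market equilibrium (private): 16.80 + 1.26x = 125.05 - 3.45x → x_m = 22.9830.
Social marginal cost = private MC + MEC = 22.64 + 1.35x.
Set SMC = demand: 22.64 + 1.35x = 125.05 - 3.45x → x* = 21.3354.
Gap = |22.9830 − 21.3354| = 1.6476.

1.65 units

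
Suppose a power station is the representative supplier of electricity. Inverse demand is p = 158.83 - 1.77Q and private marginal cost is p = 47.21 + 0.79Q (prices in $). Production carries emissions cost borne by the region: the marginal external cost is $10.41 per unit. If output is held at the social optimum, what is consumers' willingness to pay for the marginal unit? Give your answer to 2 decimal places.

P = $88.85

Social marginal cost = private MC + MEC = 57.62 + 0.79Q.
Set SMC = demand: 57.62 + 0.79Q = 158.83 - 1.77Q → Q* = 39.5352.
Consumer price on the demand curve at Q*: 158.83 − 1.77×39.5352 = 88.8527.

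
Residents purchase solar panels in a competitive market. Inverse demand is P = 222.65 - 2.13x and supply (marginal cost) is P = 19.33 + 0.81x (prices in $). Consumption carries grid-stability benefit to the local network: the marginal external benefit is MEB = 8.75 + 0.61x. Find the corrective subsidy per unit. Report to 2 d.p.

subsidy = $64.27 per unit

Social marginal benefit = demand + MEB = 231.40 - 1.52x.
Set SMB = MC: 231.40 - 1.52x = 19.33 + 0.81x → x* = 91.0172.
The Pigouvian subsidy equals MEB at x*: 8.75 + 0.61×91.0172 = 64.2705.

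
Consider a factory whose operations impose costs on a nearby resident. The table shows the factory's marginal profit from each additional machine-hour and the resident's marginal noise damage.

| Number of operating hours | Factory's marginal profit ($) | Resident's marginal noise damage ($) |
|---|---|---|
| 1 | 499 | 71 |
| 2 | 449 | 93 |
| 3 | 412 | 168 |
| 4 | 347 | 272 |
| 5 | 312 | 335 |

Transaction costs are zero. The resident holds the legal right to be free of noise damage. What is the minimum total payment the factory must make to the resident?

Efficient level: marginal profit ≥ marginal noise damage through level 4, so k* = 4.
With the resident holding the right, the factory must at least compensate total damage at k*: 71 + 93 + 168 + 272 = 604.

$604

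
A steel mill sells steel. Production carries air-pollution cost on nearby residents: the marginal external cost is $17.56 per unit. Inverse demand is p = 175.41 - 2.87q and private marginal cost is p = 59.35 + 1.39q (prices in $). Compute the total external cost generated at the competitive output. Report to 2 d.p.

Market equilibrium (private): 59.35 + 1.39q = 175.41 - 2.87q → q_m = 27.2441.
Total external cost = MEC × q_m = 17.56 × 27.2441 = 478.4064.

$478.41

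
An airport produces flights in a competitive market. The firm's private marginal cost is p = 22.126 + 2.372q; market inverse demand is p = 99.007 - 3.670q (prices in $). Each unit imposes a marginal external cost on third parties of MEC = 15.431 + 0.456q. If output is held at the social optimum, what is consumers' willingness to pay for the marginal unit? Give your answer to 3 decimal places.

P = $64.301

Social marginal cost = private MC + MEC = 37.557 + 2.828q.
Set SMC = demand: 37.557 + 2.828q = 99.007 - 3.670q → q* = 9.4568.
Consumer price on the demand curve at q*: 99.007 − 3.670×9.4568 = 64.3005.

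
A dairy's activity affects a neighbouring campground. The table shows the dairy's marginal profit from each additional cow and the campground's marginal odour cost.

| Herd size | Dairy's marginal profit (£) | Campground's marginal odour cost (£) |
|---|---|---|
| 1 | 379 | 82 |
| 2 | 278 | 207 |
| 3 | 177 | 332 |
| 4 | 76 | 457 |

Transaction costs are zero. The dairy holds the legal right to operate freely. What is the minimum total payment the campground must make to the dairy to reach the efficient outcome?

Left alone the dairy would choose level 4 (marginal profit stays positive).
Efficient level: k* = 2 (marginal profit ≥ marginal odour cost through 2).
The campground must at least cover the dairy's forgone profit from cutting 4→2: 177 + 76 = 253.

£253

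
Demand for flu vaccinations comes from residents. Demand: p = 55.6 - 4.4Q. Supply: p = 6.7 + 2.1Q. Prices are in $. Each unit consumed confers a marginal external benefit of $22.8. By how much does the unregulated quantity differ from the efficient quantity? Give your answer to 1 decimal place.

3.5 units

Market equilibrium (private): 6.7 + 2.1Q = 55.6 - 4.4Q → Q_m = 7.5231.
Social marginal benefit = demand + MEB = 78.4 - 4.4Q.
Set SMB = MC: 78.4 - 4.4Q = 6.7 + 2.1Q → Q* = 11.0308.
Gap = |7.5231 − 11.0308| = 3.5077.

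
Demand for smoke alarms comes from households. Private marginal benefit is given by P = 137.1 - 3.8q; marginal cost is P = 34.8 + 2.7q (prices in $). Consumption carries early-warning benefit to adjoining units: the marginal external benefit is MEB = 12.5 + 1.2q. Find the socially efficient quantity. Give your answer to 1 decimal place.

Social marginal benefit = demand + MEB = 149.6 - 2.6q.
Set SMB = MC: 149.6 - 2.6q = 34.8 + 2.7q → q* = 21.6604.

q* = 21.7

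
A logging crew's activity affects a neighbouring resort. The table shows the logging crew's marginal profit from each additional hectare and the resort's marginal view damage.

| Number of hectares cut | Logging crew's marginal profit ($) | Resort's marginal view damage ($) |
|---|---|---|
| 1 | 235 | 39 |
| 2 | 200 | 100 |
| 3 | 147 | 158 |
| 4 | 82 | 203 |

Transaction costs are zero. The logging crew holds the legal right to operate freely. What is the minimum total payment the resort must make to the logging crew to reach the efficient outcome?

Left alone the logging crew would choose level 4 (marginal profit stays positive).
Efficient level: k* = 2 (marginal profit ≥ marginal view damage through 2).
The resort must at least cover the logging crew's forgone profit from cutting 4→2: 147 + 82 = 229.

$229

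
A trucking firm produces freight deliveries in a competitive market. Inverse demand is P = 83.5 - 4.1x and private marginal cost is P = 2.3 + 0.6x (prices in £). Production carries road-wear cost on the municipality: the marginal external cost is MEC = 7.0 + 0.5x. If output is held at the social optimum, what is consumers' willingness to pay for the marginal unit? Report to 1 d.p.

P = £25.0

Social marginal cost = private MC + MEC = 9.3 + 1.1x.
Set SMC = demand: 9.3 + 1.1x = 83.5 - 4.1x → x* = 14.2692.
Consumer price on the demand curve at x*: 83.5 − 4.1×14.2692 = 24.9963.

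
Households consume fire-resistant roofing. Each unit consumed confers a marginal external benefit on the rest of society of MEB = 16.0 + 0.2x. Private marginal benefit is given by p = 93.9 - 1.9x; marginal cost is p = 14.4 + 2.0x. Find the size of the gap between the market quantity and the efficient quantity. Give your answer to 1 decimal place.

5.4 units

Market equilibrium (private): 14.4 + 2.0x = 93.9 - 1.9x → x_m = 20.3846.
Social marginal benefit = demand + MEB = 109.9 - 1.7x.
Set SMB = MC: 109.9 - 1.7x = 14.4 + 2.0x → x* = 25.8108.
Gap = |20.3846 − 25.8108| = 5.4262.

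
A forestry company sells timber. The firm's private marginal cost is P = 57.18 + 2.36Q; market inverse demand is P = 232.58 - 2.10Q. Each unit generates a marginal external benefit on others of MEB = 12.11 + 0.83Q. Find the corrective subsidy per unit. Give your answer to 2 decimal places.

subsidy = 54.98 per unit

Social marginal cost = private MC − MEB = 45.07 + 1.53Q.
Set SMC = demand: 45.07 + 1.53Q = 232.58 - 2.10Q → Q* = 51.6556.
The Pigouvian subsidy equals MEB at Q*: 12.11 + 0.83×51.6556 = 54.9841.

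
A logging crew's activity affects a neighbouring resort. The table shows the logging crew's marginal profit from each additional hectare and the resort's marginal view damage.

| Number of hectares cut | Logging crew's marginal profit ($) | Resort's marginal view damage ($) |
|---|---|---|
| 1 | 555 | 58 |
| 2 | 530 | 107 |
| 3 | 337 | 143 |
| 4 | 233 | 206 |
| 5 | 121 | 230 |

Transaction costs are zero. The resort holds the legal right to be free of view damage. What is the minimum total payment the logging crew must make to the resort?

Efficient level: marginal profit ≥ marginal view damage through level 4, so k* = 4.
With the resort holding the right, the logging crew must at least compensate total damage at k*: 58 + 107 + 143 + 206 = 514.

$514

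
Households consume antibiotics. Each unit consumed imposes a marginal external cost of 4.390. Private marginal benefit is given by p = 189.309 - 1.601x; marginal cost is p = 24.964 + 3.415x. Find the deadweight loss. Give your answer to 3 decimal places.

DWL = 1.921

Market equilibrium (private): 24.964 + 3.415x = 189.309 - 1.601x → x_m = 32.7642.
Social marginal benefit = demand − MEC = 184.919 - 1.601x.
Set SMB = MC: 184.919 - 1.601x = 24.964 + 3.415x → x* = 31.8890.
Between x* and x_m the wedge MC − SMB runs linearly from 0 to MEC(x_m), so the loss is a triangle.
DWL = ½ × 0.8752 × 4.3900 = 1.9211.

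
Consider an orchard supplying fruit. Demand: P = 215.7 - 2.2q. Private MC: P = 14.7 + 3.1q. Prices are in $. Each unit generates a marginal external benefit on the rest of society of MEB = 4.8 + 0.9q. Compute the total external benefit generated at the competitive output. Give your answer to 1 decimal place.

Market equilibrium (private): 14.7 + 3.1q = 215.7 - 2.2q → q_m = 37.9245.
Total external benefit = ∫₀^{q_m} (4.8 + 0.9q) dq = 4.8×37.9245 + ½×0.9×37.9245² = 829.2581.

$829.3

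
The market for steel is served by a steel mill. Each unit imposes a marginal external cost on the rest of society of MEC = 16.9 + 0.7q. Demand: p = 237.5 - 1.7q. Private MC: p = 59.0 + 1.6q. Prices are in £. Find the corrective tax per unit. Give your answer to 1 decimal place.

tax = £45.2 per unit

Social marginal cost = private MC + MEC = 75.9 + 2.3q.
Set SMC = demand: 75.9 + 2.3q = 237.5 - 1.7q → q* = 40.4000.
The Pigouvian tax equals MEC at q*: 16.9 + 0.7×40.4000 = 45.1800.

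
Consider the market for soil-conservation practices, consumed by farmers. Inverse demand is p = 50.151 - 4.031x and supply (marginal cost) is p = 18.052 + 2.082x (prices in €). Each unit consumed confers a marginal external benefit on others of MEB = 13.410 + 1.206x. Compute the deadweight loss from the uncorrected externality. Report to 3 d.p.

Market equilibrium (private): 18.052 + 2.082x = 50.151 - 4.031x → x_m = 5.2509.
Social marginal benefit = demand + MEB = 63.561 - 2.825x.
Set SMB = MC: 63.561 - 2.825x = 18.052 + 2.082x → x* = 9.2743.
Between x* and x_m the wedge SMB − MC runs linearly from 0 to MEB(x_m), so the loss is a triangle.
DWL = ½ × 4.0234 × 19.7426 = 39.7162.

DWL = €39.716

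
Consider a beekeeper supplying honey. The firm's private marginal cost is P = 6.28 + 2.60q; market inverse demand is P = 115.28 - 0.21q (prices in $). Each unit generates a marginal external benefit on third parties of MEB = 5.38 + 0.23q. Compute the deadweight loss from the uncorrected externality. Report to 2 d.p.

Market equilibrium (private): 6.28 + 2.60q = 115.28 - 0.21q → q_m = 38.7900.
Social marginal cost = private MC − MEB = 0.90 + 2.37q.
Set SMC = demand: 0.90 + 2.37q = 115.28 - 0.21q → q* = 44.3333.
Height of the DWL triangle at q_m is demand(q_m) − SMC(q_m) = MEB(q_m) = 14.3017.
DWL = ½ × 5.5433 × 14.3017 = 39.6393.

DWL = $39.64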